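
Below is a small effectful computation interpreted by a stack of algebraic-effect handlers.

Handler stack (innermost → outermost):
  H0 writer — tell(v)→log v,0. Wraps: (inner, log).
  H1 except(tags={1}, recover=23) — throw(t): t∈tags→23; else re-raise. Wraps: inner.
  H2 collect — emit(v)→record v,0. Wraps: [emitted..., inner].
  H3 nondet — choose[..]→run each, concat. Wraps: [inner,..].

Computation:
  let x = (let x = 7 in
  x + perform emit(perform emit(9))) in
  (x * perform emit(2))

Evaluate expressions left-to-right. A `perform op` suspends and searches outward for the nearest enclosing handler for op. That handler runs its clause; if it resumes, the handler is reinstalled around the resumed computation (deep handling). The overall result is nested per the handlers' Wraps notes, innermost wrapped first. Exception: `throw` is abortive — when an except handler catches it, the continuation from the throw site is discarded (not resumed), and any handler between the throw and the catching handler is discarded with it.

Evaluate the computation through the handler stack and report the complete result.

Answer: [[9, 0, 2, (0, ())]]

Working:
emit(9) @ H2 ⇒ out+=9
emit(0) @ H2 ⇒ out+=0
emit(2) @ H2 ⇒ out+=2
H0 returns (0, ())
H1 returns (0, ())
H2 returns [9, 0, 2, (0, ())]
H3 returns [[9, 0, 2, (0, ())]]
= [[9, 0, 2, (0, ())]]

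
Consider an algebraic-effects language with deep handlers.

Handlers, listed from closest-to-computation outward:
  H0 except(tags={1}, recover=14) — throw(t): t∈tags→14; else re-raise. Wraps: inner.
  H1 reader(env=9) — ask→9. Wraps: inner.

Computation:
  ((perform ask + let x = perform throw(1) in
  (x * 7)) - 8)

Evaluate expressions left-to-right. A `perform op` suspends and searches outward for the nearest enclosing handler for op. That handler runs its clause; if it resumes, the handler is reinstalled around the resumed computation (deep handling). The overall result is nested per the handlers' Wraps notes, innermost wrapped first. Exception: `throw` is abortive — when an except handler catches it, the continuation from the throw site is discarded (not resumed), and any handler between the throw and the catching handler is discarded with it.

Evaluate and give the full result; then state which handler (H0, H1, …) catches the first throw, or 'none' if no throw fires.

Evaluation trace:
ask @ H1 ⇒ 9
throw(1) @ H0 caught ⇒ 14
H1 returns 14
= 14

Answer: 14 ; first throw caught by: H0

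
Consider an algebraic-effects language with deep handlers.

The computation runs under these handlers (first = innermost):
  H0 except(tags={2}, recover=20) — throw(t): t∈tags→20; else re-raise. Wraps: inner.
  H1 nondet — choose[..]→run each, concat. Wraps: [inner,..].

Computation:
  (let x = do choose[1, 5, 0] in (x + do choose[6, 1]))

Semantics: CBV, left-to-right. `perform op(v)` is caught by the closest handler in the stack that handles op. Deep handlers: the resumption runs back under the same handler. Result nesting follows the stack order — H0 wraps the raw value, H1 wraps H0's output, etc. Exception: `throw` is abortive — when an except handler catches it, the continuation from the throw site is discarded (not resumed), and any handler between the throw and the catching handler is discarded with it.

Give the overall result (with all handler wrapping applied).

Step-by-step:
choose[1, 5, 0] @ H1
  branch[0] choose=1:
    choose[6, 1] @ H1
      branch[0] choose=6:
        H0 returns 7
        H1 returns [7]
      branch[1] choose=1:
        H0 returns 2
        H1 returns [2]
  branch[1] choose=5:
    choose[6, 1] @ H1
      branch[0] choose=6:
        H0 returns 11
        H1 returns [11]
      branch[1] choose=1:
        H0 returns 6
        H1 returns [6]
  branch[2] choose=0:
    choose[6, 1] @ H1
      branch[0] choose=6:
        H0 returns 6
        H1 returns [6]
      branch[1] choose=1:
        H0 returns 1
        H1 returns [1]
= [7, 2, 11, 6, 6, 1]

Answer: [7, 2, 11, 6, 6, 1]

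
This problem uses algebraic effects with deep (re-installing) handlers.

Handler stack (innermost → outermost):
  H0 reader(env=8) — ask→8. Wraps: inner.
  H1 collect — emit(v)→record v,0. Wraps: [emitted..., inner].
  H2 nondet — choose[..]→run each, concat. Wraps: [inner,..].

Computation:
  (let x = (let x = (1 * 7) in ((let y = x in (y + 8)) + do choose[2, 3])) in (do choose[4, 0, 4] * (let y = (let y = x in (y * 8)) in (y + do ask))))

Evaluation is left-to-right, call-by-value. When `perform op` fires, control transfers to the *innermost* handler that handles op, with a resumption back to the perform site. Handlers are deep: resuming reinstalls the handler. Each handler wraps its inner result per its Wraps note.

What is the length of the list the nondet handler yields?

Answer: 6

Working:
choose[2, 3] @ H2
  branch[0] choose=2:
    choose[4, 0, 4] @ H2
      branch[0] choose=4:
        ask @ H0 ⇒ 8
        H0 returns 576
        H1 returns [576]
        H2 returns [[576]]
      branch[1] choose=0:
        ask @ H0 ⇒ 8
        H0 returns 0
        H1 returns [0]
        H2 returns [[0]]
      branch[2] choose=4:
        ask @ H0 ⇒ 8
        H0 returns 576
        H1 returns [576]
        H2 returns [[576]]
  branch[1] choose=3:
    choose[4, 0, 4] @ H2
      branch[0] choose=4:
        ask @ H0 ⇒ 8
        H0 returns 608
        H1 returns [608]
        H2 returns [[608]]
      branch[1] choose=0:
        ask @ H0 ⇒ 8
        H0 returns 0
        H1 returns [0]
        H2 returns [[0]]
      branch[2] choose=4:
        ask @ H0 ⇒ 8
        H0 returns 608
        H1 returns [608]
        H2 returns [[608]]
= [[576], [0], [576], [608], [0], [608]]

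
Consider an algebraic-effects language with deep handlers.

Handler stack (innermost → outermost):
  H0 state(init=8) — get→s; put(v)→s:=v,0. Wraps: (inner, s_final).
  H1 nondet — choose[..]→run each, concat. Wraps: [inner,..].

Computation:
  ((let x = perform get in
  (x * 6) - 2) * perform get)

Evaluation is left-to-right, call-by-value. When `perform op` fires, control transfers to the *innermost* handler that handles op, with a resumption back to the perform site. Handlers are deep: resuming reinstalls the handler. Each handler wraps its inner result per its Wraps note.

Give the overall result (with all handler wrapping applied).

Answer: [(368, 8)]

Evaluation trace:
get @ H0 ⇒ 8
get @ H0 ⇒ 8
H0 returns (368, 8)
H1 returns [(368, 8)]
= [(368, 8)]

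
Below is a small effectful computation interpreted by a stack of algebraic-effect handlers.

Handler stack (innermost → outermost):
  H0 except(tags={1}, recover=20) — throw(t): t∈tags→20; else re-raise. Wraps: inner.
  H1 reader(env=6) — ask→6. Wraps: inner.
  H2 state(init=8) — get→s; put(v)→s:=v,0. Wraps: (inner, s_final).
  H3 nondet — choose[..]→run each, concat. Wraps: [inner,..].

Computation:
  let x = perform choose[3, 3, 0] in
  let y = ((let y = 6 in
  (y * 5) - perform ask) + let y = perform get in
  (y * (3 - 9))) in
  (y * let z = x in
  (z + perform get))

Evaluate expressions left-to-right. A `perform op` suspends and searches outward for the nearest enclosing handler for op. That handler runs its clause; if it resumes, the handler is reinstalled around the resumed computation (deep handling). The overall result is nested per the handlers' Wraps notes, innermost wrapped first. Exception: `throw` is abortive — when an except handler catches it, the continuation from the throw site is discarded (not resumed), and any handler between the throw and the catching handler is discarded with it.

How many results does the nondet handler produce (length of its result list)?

Working:
choose[3, 3, 0] @ H3
  branch[0] choose=3:
    ask @ H1 ⇒ 6
    get @ H2 ⇒ 8
    get @ H2 ⇒ 8
    H0 returns -264
    H1 returns -264
    H2 returns (-264, 8)
    H3 returns [(-264, 8)]
  branch[1] choose=3:
    ask @ H1 ⇒ 6
    get @ H2 ⇒ 8
    get @ H2 ⇒ 8
    H0 returns -264
    H1 returns -264
    H2 returns (-264, 8)
    H3 returns [(-264, 8)]
  branch[2] choose=0:
    ask @ H1 ⇒ 6
    get @ H2 ⇒ 8
    get @ H2 ⇒ 8
    H0 returns -192
    H1 returns -192
    H2 returns (-192, 8)
    H3 returns [(-192, 8)]
= [(-264, 8), (-264, 8), (-192, 8)]

Answer: 3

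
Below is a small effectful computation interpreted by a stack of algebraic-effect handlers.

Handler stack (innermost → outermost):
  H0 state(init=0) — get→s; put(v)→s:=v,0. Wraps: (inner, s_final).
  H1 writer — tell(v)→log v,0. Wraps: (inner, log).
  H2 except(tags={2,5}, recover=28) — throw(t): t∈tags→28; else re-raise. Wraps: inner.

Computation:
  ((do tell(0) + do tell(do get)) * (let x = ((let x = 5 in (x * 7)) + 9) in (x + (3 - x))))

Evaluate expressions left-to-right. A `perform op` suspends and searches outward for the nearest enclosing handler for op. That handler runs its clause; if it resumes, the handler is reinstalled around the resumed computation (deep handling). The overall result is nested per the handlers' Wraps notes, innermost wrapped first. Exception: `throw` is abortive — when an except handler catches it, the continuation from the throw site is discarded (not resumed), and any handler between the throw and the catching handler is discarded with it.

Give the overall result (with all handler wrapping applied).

Answer: ((0, 0), (0, 0))

Step-by-step:
tell(0) @ H1 ⇒ log+=0
get @ H0 ⇒ 0
tell(0) @ H1 ⇒ log+=0
H0 returns (0, 0)
H1 returns ((0, 0), (0, 0))
H2 returns ((0, 0), (0, 0))
= ((0, 0), (0, 0))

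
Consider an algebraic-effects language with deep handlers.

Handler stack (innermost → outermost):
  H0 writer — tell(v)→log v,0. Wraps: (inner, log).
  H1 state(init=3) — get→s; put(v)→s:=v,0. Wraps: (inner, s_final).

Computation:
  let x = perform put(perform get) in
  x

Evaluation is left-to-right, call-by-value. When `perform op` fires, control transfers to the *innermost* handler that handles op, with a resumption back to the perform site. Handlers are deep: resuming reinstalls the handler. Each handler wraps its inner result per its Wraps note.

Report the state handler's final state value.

Step-by-step:
get @ H1 ⇒ 3
put(3) @ H1 ⇒ s:=3
H0 returns (0, ())
H1 returns ((0, ()), 3)
= ((0, ()), 3)

Answer: 3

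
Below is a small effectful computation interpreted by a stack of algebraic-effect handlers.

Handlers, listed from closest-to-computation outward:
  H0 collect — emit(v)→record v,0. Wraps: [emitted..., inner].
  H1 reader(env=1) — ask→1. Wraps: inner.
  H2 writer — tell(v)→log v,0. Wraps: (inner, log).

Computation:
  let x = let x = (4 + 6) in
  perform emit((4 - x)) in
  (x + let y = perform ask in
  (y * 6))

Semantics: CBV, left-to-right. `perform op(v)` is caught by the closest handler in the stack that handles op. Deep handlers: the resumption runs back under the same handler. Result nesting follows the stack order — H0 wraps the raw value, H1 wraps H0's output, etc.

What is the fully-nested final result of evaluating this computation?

Evaluation trace:
emit(-6) @ H0 ⇒ out+=-6
ask @ H1 ⇒ 1
H0 returns [-6, 6]
H1 returns [-6, 6]
H2 returns ([-6, 6], ())
= ([-6, 6], ())

Answer: ([-6, 6], ())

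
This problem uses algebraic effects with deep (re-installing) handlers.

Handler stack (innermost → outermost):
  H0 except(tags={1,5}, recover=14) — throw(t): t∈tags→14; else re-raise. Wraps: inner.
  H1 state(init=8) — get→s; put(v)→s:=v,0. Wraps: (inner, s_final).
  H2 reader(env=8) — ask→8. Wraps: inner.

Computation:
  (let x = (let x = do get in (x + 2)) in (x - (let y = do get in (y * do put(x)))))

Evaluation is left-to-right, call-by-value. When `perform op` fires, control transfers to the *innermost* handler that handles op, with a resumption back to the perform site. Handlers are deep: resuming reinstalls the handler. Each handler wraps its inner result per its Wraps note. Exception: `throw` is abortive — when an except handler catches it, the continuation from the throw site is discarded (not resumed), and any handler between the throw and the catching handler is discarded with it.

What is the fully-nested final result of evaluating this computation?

Working:
get @ H1 ⇒ 8
get @ H1 ⇒ 8
put(10) @ H1 ⇒ s:=10
H0 returns 10
H1 returns (10, 10)
H2 returns (10, 10)
= (10, 10)

Answer: (10, 10)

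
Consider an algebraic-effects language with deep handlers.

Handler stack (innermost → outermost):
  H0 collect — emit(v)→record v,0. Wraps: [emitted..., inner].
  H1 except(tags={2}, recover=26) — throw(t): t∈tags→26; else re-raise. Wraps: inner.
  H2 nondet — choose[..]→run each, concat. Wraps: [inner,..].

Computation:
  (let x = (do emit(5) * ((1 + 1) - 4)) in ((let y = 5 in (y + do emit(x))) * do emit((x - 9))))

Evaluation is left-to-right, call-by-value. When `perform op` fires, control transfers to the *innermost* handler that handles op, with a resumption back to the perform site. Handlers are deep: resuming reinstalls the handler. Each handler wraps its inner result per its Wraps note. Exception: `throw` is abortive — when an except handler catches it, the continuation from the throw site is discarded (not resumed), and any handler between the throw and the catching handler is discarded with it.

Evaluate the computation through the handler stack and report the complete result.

Answer: [[5, 0, -9, 0]]

Evaluation trace:
emit(5) @ H0 ⇒ out+=5
emit(0) @ H0 ⇒ out+=0
emit(-9) @ H0 ⇒ out+=-9
H0 returns [5, 0, -9, 0]
H1 returns [5, 0, -9, 0]
H2 returns [[5, 0, -9, 0]]
= [[5, 0, -9, 0]]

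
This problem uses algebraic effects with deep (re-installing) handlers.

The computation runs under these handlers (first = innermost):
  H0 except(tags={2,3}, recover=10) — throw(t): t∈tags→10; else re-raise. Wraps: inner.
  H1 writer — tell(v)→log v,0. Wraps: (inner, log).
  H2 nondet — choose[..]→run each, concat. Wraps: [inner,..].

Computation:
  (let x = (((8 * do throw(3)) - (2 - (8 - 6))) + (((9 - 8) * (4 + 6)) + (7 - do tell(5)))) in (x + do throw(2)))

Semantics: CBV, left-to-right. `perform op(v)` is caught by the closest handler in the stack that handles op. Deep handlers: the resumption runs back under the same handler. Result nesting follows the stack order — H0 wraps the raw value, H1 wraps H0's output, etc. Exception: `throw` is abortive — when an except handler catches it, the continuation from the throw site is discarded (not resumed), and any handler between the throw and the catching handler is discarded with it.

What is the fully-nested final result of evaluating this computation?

Answer: [(10, ())]

Working:
throw(3) @ H0 caught ⇒ 10
H1 returns (10, ())
H2 returns [(10, ())]
= [(10, ())]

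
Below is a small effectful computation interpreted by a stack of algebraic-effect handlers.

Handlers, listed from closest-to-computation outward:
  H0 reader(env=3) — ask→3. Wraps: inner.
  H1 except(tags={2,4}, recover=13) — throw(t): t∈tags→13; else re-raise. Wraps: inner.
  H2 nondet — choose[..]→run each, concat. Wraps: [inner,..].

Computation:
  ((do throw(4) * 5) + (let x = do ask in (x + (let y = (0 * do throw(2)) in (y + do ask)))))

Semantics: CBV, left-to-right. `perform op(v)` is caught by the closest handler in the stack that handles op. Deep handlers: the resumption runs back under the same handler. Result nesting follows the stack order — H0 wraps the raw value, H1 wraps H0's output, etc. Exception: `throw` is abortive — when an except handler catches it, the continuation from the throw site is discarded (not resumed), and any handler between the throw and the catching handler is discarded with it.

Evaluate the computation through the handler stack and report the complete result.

Answer: [13]

Step-by-step:
throw(4) @ H1 caught ⇒ 13
H2 returns [13]
= [13]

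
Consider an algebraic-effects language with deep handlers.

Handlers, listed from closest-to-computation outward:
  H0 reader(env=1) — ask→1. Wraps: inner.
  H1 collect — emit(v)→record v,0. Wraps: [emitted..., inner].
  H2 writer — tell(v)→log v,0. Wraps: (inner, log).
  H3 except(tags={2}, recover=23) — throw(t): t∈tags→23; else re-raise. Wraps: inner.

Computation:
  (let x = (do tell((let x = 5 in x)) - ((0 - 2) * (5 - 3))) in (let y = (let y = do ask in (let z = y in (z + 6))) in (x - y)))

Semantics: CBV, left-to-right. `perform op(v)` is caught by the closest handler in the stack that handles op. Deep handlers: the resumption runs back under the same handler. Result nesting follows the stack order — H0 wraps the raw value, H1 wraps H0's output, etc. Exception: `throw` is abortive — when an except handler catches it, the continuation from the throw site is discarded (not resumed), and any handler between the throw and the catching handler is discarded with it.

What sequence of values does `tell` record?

Evaluation trace:
tell(5) @ H2 ⇒ log+=5
ask @ H0 ⇒ 1
H0 returns -3
H1 returns [-3]
H2 returns ([-3], (5))
H3 returns ([-3], (5))
= ([-3], (5))

Answer: (5)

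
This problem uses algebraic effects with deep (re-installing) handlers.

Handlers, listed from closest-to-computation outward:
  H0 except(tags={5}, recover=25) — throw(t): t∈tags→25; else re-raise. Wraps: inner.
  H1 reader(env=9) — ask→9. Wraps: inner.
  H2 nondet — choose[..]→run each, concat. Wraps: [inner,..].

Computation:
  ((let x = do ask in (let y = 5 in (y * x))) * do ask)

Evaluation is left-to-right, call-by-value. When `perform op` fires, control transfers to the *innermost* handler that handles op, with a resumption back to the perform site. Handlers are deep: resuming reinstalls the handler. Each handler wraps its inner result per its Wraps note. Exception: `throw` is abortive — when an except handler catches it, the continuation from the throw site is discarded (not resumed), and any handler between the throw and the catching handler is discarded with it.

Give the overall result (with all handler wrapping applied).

Step-by-step:
ask @ H1 ⇒ 9
ask @ H1 ⇒ 9
H0 returns 405
H1 returns 405
H2 returns [405]
= [405]

Answer: [405]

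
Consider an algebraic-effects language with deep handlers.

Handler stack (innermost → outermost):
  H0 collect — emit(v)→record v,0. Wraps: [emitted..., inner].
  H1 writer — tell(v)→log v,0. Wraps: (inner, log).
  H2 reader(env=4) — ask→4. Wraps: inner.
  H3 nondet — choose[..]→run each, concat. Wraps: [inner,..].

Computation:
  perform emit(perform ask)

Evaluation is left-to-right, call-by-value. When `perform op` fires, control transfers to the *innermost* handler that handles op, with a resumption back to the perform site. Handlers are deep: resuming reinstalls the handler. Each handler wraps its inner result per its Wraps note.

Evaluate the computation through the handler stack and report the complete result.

Working:
ask @ H2 ⇒ 4
emit(4) @ H0 ⇒ out+=4
H0 returns [4, 0]
H1 returns ([4, 0], ())
H2 returns ([4, 0], ())
H3 returns [([4, 0], ())]
= [([4, 0], ())]

Answer: [([4, 0], ())]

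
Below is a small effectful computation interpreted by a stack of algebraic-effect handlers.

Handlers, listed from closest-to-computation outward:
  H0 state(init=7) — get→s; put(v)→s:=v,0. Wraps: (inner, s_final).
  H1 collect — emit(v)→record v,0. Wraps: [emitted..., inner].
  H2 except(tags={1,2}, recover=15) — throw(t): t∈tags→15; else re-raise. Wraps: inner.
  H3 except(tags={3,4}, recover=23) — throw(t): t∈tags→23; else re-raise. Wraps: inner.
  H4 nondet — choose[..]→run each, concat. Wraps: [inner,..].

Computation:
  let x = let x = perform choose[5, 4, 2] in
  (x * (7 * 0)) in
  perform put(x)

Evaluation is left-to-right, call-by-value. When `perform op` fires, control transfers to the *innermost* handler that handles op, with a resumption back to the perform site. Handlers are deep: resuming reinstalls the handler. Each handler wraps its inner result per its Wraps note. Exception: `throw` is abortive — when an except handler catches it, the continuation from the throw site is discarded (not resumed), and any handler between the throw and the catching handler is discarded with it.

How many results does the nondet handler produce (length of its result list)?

Evaluation trace:
choose[5, 4, 2] @ H4
  branch[0] choose=5:
    put(0) @ H0 ⇒ s:=0
    H0 returns (0, 0)
    H1 returns [(0, 0)]
    H2 returns [(0, 0)]
    H3 returns [(0, 0)]
    H4 returns [[(0, 0)]]
  branch[1] choose=4:
    put(0) @ H0 ⇒ s:=0
    H0 returns (0, 0)
    H1 returns [(0, 0)]
    H2 returns [(0, 0)]
    H3 returns [(0, 0)]
    H4 returns [[(0, 0)]]
  branch[2] choose=2:
    put(0) @ H0 ⇒ s:=0
    H0 returns (0, 0)
    H1 returns [(0, 0)]
    H2 returns [(0, 0)]
    H3 returns [(0, 0)]
    H4 returns [[(0, 0)]]
= [[(0, 0)], [(0, 0)], [(0, 0)]]

Answer: 3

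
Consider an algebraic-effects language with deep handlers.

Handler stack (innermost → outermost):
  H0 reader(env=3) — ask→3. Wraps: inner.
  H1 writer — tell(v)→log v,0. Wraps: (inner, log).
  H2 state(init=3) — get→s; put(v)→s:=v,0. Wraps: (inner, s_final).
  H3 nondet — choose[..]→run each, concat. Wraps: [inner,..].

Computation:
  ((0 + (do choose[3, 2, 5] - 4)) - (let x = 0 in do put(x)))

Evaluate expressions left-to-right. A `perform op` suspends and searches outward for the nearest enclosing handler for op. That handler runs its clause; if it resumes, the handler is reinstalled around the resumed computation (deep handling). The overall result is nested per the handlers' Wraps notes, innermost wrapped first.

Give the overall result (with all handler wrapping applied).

Evaluation trace:
choose[3, 2, 5] @ H3
  branch[0] choose=3:
    put(0) @ H2 ⇒ s:=0
    H0 returns -1
    H1 returns (-1, ())
    H2 returns ((-1, ()), 0)
    H3 returns [((-1, ()), 0)]
  branch[1] choose=2:
    put(0) @ H2 ⇒ s:=0
    H0 returns -2
    H1 returns (-2, ())
    H2 returns ((-2, ()), 0)
    H3 returns [((-2, ()), 0)]
  branch[2] choose=5:
    put(0) @ H2 ⇒ s:=0
    H0 returns 1
    H1 returns (1, ())
    H2 returns ((1, ()), 0)
    H3 returns [((1, ()), 0)]
= [((-1, ()), 0), ((-2, ()), 0), ((1, ()), 0)]

Answer: [((-1, ()), 0), ((-2, ()), 0), ((1, ()), 0)]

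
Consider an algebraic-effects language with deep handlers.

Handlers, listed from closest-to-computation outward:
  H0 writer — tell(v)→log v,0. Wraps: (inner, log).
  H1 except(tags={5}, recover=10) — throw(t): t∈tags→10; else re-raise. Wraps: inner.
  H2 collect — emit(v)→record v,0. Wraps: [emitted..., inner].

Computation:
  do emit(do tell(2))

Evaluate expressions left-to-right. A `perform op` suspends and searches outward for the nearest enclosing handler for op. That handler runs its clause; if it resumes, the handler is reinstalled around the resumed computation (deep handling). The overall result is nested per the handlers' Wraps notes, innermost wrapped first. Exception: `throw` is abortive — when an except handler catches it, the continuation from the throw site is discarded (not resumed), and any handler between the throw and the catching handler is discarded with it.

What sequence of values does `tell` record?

Answer: (2)

Evaluation trace:
tell(2) @ H0 ⇒ log+=2
emit(0) @ H2 ⇒ out+=0
H0 returns (0, (2))
H1 returns (0, (2))
H2 returns [0, (0, (2))]
= [0, (0, (2))]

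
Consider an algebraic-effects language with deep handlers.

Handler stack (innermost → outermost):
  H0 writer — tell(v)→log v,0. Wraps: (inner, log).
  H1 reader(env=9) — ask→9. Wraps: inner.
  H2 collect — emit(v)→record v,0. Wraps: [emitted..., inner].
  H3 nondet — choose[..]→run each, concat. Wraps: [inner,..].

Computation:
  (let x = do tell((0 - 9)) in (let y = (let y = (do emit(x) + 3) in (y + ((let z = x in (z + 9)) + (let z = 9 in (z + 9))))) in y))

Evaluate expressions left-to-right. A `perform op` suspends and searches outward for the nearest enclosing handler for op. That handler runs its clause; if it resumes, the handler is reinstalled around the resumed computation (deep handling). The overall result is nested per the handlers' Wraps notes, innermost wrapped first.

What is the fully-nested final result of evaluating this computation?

Answer: [[0, (30, (-9))]]

Evaluation trace:
tell(-9) @ H0 ⇒ log+=-9
emit(0) @ H2 ⇒ out+=0
H0 returns (30, (-9))
H1 returns (30, (-9))
H2 returns [0, (30, (-9))]
H3 returns [[0, (30, (-9))]]
= [[0, (30, (-9))]]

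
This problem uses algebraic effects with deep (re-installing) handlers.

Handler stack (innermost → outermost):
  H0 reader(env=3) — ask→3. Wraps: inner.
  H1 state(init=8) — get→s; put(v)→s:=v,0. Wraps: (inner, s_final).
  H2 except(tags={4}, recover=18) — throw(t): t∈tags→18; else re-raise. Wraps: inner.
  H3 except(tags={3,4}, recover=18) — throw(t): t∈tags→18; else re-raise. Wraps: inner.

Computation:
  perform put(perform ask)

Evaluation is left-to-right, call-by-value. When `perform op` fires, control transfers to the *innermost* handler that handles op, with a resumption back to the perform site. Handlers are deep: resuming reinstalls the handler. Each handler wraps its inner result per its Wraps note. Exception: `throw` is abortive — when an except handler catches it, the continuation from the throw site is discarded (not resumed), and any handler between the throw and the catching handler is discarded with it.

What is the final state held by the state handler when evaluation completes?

Answer: 3

Step-by-step:
ask @ H0 ⇒ 3
put(3) @ H1 ⇒ s:=3
H0 returns 0
H1 returns (0, 3)
H2 returns (0, 3)
H3 returns (0, 3)
= (0, 3)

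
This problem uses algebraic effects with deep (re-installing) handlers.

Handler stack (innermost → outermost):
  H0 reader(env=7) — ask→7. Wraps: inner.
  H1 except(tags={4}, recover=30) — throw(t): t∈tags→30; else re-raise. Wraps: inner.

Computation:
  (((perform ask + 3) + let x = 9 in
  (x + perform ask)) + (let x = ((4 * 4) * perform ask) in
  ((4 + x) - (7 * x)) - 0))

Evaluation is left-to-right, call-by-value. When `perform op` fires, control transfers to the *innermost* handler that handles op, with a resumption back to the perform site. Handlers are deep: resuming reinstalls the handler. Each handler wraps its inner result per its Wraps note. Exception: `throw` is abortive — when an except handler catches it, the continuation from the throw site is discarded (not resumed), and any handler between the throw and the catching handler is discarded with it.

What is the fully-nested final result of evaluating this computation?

Working:
ask @ H0 ⇒ 7
ask @ H0 ⇒ 7
ask @ H0 ⇒ 7
H0 returns -642
H1 returns -642
= -642

Answer: -642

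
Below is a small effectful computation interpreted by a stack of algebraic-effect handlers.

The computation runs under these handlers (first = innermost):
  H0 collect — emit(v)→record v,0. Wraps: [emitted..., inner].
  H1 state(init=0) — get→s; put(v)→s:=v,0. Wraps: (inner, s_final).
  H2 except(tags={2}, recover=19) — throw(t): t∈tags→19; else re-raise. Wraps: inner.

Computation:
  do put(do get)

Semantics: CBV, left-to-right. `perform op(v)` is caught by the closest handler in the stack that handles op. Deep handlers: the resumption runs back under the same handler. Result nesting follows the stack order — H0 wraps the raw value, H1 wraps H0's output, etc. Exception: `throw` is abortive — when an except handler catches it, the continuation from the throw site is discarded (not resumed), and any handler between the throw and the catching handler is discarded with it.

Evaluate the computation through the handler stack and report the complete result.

Working:
get @ H1 ⇒ 0
put(0) @ H1 ⇒ s:=0
H0 returns [0]
H1 returns ([0], 0)
H2 returns ([0], 0)
= ([0], 0)

Answer: ([0], 0)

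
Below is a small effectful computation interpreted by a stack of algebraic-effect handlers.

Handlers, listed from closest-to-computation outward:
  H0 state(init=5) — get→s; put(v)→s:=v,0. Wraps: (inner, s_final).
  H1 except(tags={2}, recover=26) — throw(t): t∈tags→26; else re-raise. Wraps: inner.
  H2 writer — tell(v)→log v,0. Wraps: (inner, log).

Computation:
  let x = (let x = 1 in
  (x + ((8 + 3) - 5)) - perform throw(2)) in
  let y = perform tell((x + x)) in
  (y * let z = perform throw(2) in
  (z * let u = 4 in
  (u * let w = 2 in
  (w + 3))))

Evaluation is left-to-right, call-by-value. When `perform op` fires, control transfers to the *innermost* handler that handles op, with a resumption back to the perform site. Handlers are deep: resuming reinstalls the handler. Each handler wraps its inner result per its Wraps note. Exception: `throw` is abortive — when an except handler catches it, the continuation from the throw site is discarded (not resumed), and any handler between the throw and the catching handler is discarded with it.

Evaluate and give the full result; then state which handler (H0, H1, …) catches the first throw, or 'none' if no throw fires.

Working:
throw(2) @ H1 caught ⇒ 26
H2 returns (26, ())
= (26, ())

Answer: (26, ()) ; first throw caught by: H1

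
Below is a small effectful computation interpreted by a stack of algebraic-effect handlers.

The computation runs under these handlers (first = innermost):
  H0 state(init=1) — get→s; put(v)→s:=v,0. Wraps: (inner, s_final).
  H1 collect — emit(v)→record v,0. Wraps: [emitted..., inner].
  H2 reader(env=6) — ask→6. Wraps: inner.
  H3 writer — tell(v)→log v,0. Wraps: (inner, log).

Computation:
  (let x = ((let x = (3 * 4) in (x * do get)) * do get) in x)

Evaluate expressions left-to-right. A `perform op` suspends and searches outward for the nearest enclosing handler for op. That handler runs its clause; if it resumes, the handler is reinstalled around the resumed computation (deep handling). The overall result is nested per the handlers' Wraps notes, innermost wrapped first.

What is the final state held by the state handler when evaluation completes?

Evaluation trace:
get @ H0 ⇒ 1
get @ H0 ⇒ 1
H0 returns (12, 1)
H1 returns [(12, 1)]
H2 returns [(12, 1)]
H3 returns ([(12, 1)], ())
= ([(12, 1)], ())

Answer: 1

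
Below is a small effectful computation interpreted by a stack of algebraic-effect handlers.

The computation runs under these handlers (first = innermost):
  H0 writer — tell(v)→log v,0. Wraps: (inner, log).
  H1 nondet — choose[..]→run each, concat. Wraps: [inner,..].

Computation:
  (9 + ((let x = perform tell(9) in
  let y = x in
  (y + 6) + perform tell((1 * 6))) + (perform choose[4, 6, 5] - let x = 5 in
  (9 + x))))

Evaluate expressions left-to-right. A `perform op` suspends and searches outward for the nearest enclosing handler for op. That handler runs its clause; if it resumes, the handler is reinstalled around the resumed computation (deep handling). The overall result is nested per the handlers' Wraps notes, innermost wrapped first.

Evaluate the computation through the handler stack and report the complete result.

Answer: [(5, (9, 6)), (7, (9, 6)), (6, (9, 6))]

Working:
tell(9) @ H0 ⇒ log+=9
tell(6) @ H0 ⇒ log+=6
choose[4, 6, 5] @ H1
  branch[0] choose=4:
    H0 returns (5, (9, 6))
    H1 returns [(5, (9, 6))]
  branch[1] choose=6:
    H0 returns (7, (9, 6))
    H1 returns [(7, (9, 6))]
  branch[2] choose=5:
    H0 returns (6, (9, 6))
    H1 returns [(6, (9, 6))]
= [(5, (9, 6)), (7, (9, 6)), (6, (9, 6))]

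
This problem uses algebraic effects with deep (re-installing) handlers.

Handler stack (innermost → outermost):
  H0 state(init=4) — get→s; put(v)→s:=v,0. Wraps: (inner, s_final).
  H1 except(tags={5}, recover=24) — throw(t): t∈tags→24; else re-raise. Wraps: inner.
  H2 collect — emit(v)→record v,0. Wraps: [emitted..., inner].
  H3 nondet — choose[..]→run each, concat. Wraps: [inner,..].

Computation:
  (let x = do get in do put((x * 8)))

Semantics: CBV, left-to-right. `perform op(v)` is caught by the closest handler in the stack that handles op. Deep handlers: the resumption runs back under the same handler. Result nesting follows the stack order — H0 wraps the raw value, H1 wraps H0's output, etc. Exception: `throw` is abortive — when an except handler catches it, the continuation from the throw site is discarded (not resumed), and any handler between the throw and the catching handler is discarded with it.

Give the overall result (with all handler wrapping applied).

Evaluation trace:
get @ H0 ⇒ 4
put(32) @ H0 ⇒ s:=32
H0 returns (0, 32)
H1 returns (0, 32)
H2 returns [(0, 32)]
H3 returns [[(0, 32)]]
= [[(0, 32)]]

Answer: [[(0, 32)]]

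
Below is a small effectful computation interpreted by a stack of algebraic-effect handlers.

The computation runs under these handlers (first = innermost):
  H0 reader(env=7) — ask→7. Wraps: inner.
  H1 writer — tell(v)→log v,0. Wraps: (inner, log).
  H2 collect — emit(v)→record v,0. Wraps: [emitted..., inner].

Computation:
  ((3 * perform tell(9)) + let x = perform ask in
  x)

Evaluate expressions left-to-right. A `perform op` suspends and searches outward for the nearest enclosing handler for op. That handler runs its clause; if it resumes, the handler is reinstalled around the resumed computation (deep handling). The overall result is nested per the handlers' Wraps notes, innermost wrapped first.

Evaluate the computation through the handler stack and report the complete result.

Answer: [(7, (9))]

Evaluation trace:
tell(9) @ H1 ⇒ log+=9
ask @ H0 ⇒ 7
H0 returns 7
H1 returns (7, (9))
H2 returns [(7, (9))]
= [(7, (9))]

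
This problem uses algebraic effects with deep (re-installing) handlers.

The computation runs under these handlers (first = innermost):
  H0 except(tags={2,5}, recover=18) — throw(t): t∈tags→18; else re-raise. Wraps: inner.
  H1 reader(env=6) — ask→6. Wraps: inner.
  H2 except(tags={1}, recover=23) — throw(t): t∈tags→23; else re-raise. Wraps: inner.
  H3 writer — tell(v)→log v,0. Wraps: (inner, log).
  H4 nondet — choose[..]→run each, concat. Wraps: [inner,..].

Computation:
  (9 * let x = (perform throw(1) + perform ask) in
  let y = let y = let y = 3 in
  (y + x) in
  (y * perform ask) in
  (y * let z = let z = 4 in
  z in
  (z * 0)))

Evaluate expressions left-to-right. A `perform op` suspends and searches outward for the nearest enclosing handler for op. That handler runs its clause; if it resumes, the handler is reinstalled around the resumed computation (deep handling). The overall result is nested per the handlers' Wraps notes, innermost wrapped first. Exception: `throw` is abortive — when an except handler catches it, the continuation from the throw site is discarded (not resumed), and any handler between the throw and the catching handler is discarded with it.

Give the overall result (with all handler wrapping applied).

Step-by-step:
throw(1) @ H0 re-raised
throw(1) @ H2 caught ⇒ 23
H3 returns (23, ())
H4 returns [(23, ())]
= [(23, ())]

Answer: [(23, ())]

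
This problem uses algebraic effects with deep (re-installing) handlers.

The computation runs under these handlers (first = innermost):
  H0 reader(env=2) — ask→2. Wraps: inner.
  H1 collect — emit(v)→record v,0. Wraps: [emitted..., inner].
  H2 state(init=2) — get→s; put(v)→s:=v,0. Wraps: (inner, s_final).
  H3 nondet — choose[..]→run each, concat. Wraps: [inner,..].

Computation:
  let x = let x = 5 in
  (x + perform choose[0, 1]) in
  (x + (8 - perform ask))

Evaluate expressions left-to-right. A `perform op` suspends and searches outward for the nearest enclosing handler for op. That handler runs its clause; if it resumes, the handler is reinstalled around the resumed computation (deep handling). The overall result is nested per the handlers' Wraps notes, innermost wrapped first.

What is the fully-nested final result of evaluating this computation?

Answer: [([11], 2), ([12], 2)]

Working:
choose[0, 1] @ H3
  branch[0] choose=0:
    ask @ H0 ⇒ 2
    H0 returns 11
    H1 returns [11]
    H2 returns ([11], 2)
    H3 returns [([11], 2)]
  branch[1] choose=1:
    ask @ H0 ⇒ 2
    H0 returns 12
    H1 returns [12]
    H2 returns ([12], 2)
    H3 returns [([12], 2)]
= [([11], 2), ([12], 2)]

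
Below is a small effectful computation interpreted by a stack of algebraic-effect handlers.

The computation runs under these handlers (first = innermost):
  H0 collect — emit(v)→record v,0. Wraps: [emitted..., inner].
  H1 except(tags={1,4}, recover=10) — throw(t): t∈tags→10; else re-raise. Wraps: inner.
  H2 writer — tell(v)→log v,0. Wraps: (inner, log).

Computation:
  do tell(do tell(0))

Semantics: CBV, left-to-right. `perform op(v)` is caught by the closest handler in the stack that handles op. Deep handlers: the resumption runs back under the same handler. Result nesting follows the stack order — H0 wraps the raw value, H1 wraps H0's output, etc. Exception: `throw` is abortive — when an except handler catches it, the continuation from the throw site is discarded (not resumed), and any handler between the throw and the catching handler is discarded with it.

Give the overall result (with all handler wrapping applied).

Answer: ([0], (0, 0))

Evaluation trace:
tell(0) @ H2 ⇒ log+=0
tell(0) @ H2 ⇒ log+=0
H0 returns [0]
H1 returns [0]
H2 returns ([0], (0, 0))
= ([0], (0, 0))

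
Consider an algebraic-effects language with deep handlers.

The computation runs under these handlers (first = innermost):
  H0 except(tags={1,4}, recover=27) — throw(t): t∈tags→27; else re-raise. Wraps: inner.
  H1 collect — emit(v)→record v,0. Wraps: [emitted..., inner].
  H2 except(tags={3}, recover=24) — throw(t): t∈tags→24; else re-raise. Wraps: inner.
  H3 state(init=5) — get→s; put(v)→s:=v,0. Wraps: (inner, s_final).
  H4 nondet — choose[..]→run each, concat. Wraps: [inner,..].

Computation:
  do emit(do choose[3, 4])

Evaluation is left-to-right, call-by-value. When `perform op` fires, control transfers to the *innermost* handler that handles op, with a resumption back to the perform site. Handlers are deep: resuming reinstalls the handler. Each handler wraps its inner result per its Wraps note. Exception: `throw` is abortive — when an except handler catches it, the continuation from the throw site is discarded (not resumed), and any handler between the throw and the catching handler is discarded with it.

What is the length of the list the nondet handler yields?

Answer: 2

Evaluation trace:
choose[3, 4] @ H4
  branch[0] choose=3:
    emit(3) @ H1 ⇒ out+=3
    H0 returns 0
    H1 returns [3, 0]
    H2 returns [3, 0]
    H3 returns ([3, 0], 5)
    H4 returns [([3, 0], 5)]
  branch[1] choose=4:
    emit(4) @ H1 ⇒ out+=4
    H0 returns 0
    H1 returns [4, 0]
    H2 returns [4, 0]
    H3 returns ([4, 0], 5)
    H4 returns [([4, 0], 5)]
= [([3, 0], 5), ([4, 0], 5)]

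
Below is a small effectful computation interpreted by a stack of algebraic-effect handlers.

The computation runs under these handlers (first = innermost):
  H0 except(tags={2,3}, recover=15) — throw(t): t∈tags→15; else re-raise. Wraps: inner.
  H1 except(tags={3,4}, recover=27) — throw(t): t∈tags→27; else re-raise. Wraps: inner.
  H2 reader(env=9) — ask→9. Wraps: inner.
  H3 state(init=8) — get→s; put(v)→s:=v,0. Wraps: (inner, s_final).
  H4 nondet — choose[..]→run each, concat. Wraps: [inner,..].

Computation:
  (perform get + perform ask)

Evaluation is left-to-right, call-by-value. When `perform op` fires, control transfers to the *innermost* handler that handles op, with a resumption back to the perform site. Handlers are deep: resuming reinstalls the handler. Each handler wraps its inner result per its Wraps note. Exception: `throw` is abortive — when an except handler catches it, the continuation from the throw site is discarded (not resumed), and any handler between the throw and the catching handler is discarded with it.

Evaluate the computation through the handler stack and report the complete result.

Working:
get @ H3 ⇒ 8
ask @ H2 ⇒ 9
H0 returns 17
H1 returns 17
H2 returns 17
H3 returns (17, 8)
H4 returns [(17, 8)]
= [(17, 8)]

Answer: [(17, 8)]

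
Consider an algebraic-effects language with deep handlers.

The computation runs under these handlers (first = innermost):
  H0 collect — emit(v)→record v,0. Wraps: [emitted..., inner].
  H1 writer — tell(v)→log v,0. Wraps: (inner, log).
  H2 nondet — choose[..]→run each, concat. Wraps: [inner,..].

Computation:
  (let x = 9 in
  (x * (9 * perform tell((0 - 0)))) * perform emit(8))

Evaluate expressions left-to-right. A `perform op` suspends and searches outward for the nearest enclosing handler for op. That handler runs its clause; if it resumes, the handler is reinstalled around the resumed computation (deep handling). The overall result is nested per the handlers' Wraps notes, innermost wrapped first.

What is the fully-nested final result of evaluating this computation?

Evaluation trace:
tell(0) @ H1 ⇒ log+=0
emit(8) @ H0 ⇒ out+=8
H0 returns [8, 0]
H1 returns ([8, 0], (0))
H2 returns [([8, 0], (0))]
= [([8, 0], (0))]

Answer: [([8, 0], (0))]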